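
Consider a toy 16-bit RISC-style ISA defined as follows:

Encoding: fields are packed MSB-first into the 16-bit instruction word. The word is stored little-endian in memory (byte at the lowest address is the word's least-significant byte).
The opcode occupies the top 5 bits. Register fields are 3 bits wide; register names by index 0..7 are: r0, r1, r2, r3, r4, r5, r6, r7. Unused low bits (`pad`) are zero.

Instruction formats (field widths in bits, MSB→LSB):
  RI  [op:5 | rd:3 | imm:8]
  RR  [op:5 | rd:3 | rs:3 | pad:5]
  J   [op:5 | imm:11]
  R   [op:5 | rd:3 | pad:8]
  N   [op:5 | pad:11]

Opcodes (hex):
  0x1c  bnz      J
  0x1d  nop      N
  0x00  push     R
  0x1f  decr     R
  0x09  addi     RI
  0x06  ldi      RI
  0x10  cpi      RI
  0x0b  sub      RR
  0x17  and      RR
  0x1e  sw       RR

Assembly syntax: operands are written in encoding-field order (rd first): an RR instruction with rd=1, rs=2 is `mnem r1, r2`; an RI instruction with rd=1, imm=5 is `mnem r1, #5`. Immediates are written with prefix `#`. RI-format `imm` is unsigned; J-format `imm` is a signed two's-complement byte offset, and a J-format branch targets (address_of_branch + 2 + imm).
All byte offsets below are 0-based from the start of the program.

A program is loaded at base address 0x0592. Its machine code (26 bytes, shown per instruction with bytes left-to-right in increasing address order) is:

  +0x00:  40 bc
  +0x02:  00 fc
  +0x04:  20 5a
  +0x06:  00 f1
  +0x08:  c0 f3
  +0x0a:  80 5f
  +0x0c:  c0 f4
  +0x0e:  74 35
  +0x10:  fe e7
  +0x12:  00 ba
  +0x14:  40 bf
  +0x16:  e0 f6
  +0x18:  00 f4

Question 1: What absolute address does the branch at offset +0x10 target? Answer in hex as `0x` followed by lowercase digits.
0x05a2

+0x10: fe e7 ⇒ word 0xe7fe (little)
  opcode bits[15:11]=0x1c: bnz/J
  imm: (w>>0)&0x7ff=0x7fe (s11→-2) → #-2
  target = base 0x0592 + off 0x10 + 2 + imm -2 = 0x05a2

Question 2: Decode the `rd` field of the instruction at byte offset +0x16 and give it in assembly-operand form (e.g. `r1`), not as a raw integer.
r6

@+16  little-endian(e0 f6) = 0xf6e0
  opcode bits[15:11]=0x1e: sw/RR
  [10:8] rd=6 = r6
  [7:5] rs=7 = r7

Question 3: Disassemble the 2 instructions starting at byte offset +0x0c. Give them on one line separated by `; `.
sw r4, r6; ldi r5, #116

[0c] c0 f4 → 0xf4c0
  op=0xf4c0>>11=0x1e ⇒ sw (RR)
  rd: (w>>8)&0x7=0x4 → r4
  rs: (w>>5)&0x7=0x6 → r6
[0e] 74 35 → 0x3574
  op=0x3574>>11=0x6 ⇒ ldi (RI)
  rd: (w>>8)&0x7=0x5 → r5
  imm: (w>>0)&0xff=0x74 → #116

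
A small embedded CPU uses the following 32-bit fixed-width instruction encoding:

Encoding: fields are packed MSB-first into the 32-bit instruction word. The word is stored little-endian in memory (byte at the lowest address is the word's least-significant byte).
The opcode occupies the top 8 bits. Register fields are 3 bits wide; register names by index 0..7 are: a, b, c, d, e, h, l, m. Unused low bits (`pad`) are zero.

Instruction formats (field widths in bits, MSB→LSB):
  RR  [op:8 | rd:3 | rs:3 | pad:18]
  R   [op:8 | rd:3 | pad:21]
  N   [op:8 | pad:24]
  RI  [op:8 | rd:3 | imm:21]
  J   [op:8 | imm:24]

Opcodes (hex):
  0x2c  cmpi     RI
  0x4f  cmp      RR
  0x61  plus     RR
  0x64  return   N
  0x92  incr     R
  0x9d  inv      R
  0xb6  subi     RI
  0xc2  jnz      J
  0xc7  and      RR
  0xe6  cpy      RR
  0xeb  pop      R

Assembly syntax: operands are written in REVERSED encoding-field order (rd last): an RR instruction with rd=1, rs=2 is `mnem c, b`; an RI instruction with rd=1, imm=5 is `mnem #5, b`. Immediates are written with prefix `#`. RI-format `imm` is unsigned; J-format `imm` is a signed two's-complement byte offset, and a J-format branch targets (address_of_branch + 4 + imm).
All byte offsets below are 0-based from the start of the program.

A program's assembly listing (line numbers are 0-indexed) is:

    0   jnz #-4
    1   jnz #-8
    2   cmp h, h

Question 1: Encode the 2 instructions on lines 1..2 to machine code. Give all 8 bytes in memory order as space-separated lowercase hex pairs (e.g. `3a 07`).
L1: jnz op=0xc2:8|imm=-8:24 ⇒ 0xc2fffff8 ⇒ little f8 ff ff c2
L2: cmp op=0x4f:8|rd=5:3|rs=5:3|pad=0:18 ⇒ 0x4fb40000 ⇒ little 00 00 b4 4f

f8 ff ff c2 00 00 b4 4f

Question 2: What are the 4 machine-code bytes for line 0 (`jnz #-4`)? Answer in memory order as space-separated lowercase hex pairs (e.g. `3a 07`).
L0: jnz op=0xc2:8|imm=-4:24 ⇒ 0xc2fffffc ⇒ little fc ff ff c2

fc ff ff c2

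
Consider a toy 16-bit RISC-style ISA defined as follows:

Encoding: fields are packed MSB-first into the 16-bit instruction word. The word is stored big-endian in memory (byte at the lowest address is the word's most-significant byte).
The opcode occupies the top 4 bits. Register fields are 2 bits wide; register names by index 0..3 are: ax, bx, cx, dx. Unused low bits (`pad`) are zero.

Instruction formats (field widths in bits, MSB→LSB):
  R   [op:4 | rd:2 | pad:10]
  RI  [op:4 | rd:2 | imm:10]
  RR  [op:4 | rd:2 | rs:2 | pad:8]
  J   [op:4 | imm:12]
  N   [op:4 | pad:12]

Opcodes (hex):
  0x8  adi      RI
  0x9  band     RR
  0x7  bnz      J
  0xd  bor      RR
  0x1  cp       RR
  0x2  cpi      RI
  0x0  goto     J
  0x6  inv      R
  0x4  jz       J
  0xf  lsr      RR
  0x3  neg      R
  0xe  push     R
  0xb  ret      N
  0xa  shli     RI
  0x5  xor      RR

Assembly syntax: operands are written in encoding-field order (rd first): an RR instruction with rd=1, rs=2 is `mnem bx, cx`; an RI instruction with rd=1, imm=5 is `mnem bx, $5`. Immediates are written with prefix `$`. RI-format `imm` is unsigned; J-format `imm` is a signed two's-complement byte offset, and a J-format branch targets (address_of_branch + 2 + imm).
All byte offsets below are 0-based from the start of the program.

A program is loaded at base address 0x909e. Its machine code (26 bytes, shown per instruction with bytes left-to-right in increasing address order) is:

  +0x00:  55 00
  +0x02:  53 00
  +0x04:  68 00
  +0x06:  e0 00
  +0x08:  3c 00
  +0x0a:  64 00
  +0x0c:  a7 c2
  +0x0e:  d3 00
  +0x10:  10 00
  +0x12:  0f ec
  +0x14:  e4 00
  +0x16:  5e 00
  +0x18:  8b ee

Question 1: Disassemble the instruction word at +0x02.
xor ax, dx

[02] 53 00 → 0x5300
  op=0x5300>>12=0x5 ⇒ xor (RR)
  rd@[11:10]=0x0 ⇒ ax
  rs@[9:8]=0x3 ⇒ dx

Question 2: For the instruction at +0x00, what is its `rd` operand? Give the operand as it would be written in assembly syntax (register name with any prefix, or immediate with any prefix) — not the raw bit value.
bx

off 0x00: read 55 00 as big → 0x5500
  top 4b → 0x5 → xor [RR]
  rd: (w>>10)&0x3=0x1 → bx
  rs: (w>>8)&0x3=0x1 → bx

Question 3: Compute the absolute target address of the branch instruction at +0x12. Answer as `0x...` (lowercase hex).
off 0x12: read 0f ec as big → 0x0fec
  op=0x0fec>>12=0x0 ⇒ goto (J)
  imm: (w>>0)&0xfff=0xfec (s12→-20) → $-20
  target = base 0x909e + off 0x12 + 2 + imm -20 = 0x909e

0x909e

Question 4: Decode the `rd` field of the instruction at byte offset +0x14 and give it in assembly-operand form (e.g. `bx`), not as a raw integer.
bx

off 0x14: read e4 00 as big → 0xe400
  opcode bits[15:12]=0xe: push/R
  [11:10] rd=1 = bx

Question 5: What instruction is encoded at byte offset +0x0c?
shli bx, $962

[0c] a7 c2 → 0xa7c2
  opcode bits[15:12]=0xa: shli/RI
  rd: (w>>10)&0x3=0x1 → bx
  imm: (w>>0)&0x3ff=0x3c2 → $962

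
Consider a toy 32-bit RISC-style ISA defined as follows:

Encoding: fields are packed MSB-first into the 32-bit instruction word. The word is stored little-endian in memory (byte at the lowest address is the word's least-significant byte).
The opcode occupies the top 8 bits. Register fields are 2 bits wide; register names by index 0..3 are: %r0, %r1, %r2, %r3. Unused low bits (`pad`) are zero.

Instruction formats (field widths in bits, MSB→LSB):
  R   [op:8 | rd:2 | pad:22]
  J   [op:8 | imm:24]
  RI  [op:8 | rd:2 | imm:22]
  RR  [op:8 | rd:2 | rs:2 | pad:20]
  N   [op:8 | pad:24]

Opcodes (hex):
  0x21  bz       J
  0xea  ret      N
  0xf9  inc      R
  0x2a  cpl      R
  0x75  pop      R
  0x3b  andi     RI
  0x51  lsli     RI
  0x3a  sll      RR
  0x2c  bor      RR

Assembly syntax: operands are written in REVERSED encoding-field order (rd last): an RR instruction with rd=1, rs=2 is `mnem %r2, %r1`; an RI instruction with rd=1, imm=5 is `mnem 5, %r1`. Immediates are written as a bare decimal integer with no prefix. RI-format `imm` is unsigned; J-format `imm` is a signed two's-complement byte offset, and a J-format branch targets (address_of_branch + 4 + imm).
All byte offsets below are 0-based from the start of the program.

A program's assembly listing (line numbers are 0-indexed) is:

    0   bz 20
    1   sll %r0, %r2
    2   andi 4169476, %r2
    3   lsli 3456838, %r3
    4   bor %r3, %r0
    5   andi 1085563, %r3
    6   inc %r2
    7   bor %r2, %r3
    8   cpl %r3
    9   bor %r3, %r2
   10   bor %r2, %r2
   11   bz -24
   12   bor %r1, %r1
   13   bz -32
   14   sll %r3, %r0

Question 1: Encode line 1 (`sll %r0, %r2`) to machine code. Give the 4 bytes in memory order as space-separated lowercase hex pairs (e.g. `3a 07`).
00 00 80 3a

line 1 (sll): pack op=0x3a:8|rd=2:2|rs=0:2|pad=0:20 = 0x3a800000; little→ 00 00 80 3a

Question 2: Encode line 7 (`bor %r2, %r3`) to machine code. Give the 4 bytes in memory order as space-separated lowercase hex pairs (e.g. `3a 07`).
L7: bor op=0x2c:8|rd=3:2|rs=2:2|pad=0:20 ⇒ 0x2ce00000 ⇒ little 00 00 e0 2c

00 00 e0 2c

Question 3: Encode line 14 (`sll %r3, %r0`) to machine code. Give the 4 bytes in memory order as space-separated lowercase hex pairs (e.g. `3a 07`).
00 00 30 3a

line 14 (sll): pack op=0x3a:8|rd=0:2|rs=3:2|pad=0:20 = 0x3a300000; little→ 00 00 30 3a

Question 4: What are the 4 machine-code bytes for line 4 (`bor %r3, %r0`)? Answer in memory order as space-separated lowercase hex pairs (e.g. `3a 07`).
00 00 30 2c

line 4 (bor): pack op=0x2c:8|rd=0:2|rs=3:2|pad=0:20 = 0x2c300000; little→ 00 00 30 2c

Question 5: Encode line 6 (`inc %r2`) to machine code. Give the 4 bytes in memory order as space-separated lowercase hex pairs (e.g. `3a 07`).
6. inc fields op=0xf9:8|rd=2:2|pad=0:22 → word f9800000h → 00 00 80 f9

00 00 80 f9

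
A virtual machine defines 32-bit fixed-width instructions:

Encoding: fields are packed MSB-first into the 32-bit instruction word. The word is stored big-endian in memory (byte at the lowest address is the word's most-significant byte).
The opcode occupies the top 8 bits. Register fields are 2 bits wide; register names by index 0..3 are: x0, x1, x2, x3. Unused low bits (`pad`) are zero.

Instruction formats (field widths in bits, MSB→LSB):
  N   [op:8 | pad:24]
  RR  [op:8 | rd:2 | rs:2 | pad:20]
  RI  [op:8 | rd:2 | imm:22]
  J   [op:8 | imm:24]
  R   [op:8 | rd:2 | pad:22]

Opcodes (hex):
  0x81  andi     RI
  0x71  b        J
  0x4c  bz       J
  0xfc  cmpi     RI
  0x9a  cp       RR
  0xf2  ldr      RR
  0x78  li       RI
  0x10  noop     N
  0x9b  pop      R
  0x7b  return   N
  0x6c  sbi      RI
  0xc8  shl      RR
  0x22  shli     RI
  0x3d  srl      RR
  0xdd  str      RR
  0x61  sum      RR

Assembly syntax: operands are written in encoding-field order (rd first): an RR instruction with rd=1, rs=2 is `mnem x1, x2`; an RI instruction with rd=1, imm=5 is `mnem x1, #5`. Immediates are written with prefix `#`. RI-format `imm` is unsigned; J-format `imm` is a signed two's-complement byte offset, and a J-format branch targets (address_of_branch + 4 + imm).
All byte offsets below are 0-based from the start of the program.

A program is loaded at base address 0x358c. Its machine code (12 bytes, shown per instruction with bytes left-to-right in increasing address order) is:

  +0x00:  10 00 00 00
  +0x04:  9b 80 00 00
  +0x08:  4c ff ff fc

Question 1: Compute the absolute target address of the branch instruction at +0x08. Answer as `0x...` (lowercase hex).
off 0x08: read 4c ff ff fc as big → 0x4cfffffc
  op=0x4cfffffc>>24=0x4c ⇒ bz (J)
  imm: (w>>0)&0xffffff=0xfffffc (s24→-4) → #-4
  target = base 0x358c + off 0x08 + 4 + imm -4 = 0x3594

0x3594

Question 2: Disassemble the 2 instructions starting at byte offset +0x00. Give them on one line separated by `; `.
+0x00: 10 00 00 00 ⇒ word 0x10000000 (big)
  opcode bits[31:24]=0x10: noop/N
+0x04: 9b 80 00 00 ⇒ word 0x9b800000 (big)
  opcode bits[31:24]=0x9b: pop/R
  rd: (w>>22)&0x3=0x2 → x2

noop; pop x2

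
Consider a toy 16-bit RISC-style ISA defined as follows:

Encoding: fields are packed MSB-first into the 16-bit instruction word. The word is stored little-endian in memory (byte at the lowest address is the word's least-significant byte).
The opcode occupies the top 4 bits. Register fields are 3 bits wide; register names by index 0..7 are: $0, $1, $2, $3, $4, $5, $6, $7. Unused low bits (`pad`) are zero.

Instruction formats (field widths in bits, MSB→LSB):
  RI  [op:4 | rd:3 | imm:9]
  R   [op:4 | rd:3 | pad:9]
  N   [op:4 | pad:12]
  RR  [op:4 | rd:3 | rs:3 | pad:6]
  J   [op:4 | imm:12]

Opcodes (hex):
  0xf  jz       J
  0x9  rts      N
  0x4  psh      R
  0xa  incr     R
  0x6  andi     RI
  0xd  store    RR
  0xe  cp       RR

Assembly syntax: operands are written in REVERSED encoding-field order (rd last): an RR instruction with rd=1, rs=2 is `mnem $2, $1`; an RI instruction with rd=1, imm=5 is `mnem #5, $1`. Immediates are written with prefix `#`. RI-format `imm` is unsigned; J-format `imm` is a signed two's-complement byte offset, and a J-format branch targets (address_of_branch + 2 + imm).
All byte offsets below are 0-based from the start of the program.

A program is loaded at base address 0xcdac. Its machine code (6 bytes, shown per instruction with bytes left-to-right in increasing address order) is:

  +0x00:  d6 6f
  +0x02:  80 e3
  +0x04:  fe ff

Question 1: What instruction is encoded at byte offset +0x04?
jz #-2

@+04  little-endian(fe ff) = 0xfffe
  opcode bits[15:12]=0xf: jz/J
  [11:0] imm=4094 (s12→-2) = #-2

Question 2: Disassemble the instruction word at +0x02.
cp $6, $1

[02] 80 e3 → 0xe380
  opcode bits[15:12]=0xe: cp/RR
  rd@[11:9]=0x1 ⇒ $1
  rs@[8:6]=0x6 ⇒ $6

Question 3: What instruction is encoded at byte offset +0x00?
andi #470, $7

+0x00: d6 6f ⇒ word 0x6fd6 (little)
  opcode bits[15:12]=0x6: andi/RI
  rd@[11:9]=0x7 ⇒ $7
  imm@[8:0]=0x1d6 ⇒ #470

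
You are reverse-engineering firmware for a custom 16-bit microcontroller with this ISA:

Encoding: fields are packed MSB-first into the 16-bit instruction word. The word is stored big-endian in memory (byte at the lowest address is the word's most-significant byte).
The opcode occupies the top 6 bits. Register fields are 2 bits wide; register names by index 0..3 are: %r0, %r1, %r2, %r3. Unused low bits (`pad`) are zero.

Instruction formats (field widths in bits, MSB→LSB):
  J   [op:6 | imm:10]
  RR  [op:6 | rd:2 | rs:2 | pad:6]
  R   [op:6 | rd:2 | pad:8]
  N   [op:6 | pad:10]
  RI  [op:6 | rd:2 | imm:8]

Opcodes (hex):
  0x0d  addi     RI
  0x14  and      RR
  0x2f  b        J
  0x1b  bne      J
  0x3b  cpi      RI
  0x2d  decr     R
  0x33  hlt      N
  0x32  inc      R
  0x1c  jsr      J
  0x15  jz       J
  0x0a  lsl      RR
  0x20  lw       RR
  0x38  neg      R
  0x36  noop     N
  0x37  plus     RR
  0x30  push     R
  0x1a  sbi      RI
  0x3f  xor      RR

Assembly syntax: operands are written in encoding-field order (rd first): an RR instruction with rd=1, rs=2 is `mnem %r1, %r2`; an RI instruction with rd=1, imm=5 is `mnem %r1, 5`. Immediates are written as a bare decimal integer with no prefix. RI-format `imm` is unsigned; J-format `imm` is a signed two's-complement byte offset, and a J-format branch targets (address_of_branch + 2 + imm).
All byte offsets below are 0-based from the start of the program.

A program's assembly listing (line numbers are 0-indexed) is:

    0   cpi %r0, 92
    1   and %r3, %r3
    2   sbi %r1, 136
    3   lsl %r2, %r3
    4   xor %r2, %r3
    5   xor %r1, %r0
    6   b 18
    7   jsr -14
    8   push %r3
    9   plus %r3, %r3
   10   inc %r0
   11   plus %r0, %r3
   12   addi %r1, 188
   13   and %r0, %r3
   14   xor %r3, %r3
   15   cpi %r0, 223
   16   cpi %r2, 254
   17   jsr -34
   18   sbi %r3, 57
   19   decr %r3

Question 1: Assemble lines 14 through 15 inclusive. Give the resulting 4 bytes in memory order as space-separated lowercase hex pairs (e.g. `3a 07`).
ff c0 ec df

L14: xor op=0x3f:6|rd=3:2|rs=3:2|pad=0:6 ⇒ 0xffc0 ⇒ big ff c0
L15: cpi op=0x3b:6|rd=0:2|imm=223:8 ⇒ 0xecdf ⇒ big ec df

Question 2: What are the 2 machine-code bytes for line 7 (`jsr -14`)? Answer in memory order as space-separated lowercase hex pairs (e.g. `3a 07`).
73 f2

L7: jsr op=0x1c:6|imm=-14:10 ⇒ 0x73f2 ⇒ big 73 f2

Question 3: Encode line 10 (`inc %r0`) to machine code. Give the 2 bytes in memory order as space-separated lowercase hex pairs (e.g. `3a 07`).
line 10 (inc): pack op=0x32:6|rd=0:2|pad=0:8 = 0xc800; big→ c8 00

c8 00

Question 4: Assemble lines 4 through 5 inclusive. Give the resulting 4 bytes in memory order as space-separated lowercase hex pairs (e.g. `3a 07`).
L4: xor op=0x3f:6|rd=2:2|rs=3:2|pad=0:6 ⇒ 0xfec0 ⇒ big fe c0
L5: xor op=0x3f:6|rd=1:2|rs=0:2|pad=0:6 ⇒ 0xfd00 ⇒ big fd 00

fe c0 fd 00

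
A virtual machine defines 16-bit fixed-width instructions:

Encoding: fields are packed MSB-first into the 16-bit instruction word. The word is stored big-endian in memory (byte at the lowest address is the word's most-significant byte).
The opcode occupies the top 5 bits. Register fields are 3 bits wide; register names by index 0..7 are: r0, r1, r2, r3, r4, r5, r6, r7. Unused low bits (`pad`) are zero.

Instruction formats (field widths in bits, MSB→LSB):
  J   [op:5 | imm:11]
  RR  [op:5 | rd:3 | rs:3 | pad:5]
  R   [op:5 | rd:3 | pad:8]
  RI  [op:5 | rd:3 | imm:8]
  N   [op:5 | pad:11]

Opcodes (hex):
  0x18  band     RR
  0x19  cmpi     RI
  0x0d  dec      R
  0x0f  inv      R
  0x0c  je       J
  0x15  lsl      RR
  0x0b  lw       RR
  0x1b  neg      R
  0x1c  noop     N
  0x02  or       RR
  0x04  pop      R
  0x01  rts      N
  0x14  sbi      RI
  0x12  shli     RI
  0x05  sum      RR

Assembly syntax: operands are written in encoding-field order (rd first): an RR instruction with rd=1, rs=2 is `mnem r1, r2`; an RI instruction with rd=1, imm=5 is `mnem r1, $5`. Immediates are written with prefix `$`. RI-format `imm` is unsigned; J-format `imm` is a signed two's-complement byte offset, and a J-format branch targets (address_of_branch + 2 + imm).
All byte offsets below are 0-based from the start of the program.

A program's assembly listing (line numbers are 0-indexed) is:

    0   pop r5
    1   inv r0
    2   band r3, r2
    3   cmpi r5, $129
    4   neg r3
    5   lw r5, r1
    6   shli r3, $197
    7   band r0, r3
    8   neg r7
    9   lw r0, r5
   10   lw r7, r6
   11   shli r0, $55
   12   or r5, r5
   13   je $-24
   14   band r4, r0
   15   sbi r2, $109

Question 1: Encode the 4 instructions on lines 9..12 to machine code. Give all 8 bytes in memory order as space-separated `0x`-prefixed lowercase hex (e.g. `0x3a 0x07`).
line 9 (lw): pack op=0xb:5|rd=0:3|rs=5:3|pad=0:5 = 0x58a0; big→ 58 a0
line 10 (lw): pack op=0xb:5|rd=7:3|rs=6:3|pad=0:5 = 0x5fc0; big→ 5f c0
line 11 (shli): pack op=0x12:5|rd=0:3|imm=55:8 = 0x9037; big→ 90 37
line 12 (or): pack op=0x2:5|rd=5:3|rs=5:3|pad=0:5 = 0x15a0; big→ 15 a0

0x58 0xa0 0x5f 0xc0 0x90 0x37 0x15 0xa0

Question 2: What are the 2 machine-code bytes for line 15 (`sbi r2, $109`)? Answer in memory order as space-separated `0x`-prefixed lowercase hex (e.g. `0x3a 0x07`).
line 15 (sbi): pack op=0x14:5|rd=2:3|imm=109:8 = 0xa26d; big→ a2 6d

0xa2 0x6d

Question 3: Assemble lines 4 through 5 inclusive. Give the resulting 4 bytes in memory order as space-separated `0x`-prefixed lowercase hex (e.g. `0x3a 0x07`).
0xdb 0x00 0x5d 0x20

4. neg fields op=0x1b:5|rd=3:3|pad=0:8 → word db00h → db 00
5. lw fields op=0xb:5|rd=5:3|rs=1:3|pad=0:5 → word 5d20h → 5d 20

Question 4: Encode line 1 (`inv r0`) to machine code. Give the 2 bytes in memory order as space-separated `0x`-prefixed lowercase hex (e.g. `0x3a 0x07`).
line 1 (inv): pack op=0xf:5|rd=0:3|pad=0:8 = 0x7800; big→ 78 00

0x78 0x00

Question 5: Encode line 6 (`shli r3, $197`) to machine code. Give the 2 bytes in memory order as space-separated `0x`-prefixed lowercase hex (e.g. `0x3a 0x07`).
6. shli fields op=0x12:5|rd=3:3|imm=197:8 → word 93c5h → 93 c5

0x93 0xc5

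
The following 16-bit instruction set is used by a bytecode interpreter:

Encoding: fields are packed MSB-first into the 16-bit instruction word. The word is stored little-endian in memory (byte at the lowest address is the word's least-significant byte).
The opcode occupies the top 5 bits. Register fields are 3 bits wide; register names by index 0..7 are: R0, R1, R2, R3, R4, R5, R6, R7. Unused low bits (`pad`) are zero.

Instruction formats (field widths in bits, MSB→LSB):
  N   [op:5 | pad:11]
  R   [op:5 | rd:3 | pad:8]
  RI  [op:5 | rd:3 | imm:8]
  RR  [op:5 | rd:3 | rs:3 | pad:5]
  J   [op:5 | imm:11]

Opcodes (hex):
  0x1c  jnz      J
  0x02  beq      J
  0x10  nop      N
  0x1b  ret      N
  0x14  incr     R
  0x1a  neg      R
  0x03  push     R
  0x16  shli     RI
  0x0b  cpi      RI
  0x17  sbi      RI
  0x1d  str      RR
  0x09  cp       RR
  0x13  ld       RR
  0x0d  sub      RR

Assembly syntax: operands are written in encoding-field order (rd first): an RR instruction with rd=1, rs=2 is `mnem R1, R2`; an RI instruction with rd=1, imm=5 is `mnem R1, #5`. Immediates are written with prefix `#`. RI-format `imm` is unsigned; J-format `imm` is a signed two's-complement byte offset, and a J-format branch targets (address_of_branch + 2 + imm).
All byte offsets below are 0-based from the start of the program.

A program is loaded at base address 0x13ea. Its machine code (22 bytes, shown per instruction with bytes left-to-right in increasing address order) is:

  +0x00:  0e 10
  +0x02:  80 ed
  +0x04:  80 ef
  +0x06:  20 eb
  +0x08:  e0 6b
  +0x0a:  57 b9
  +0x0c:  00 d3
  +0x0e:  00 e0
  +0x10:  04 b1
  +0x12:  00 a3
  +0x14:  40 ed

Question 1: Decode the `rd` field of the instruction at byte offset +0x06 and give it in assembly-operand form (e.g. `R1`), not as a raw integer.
+0x06: 20 eb ⇒ word 0xeb20 (little)
  top 5b → 0x1d → str [RR]
  [10:8] rd=3 = R3
  [7:5] rs=1 = R1

R3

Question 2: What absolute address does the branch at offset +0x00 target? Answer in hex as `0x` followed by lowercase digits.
0x13fa

+0x00: 0e 10 ⇒ word 0x100e (little)
  opcode bits[15:11]=0x2: beq/J
  imm@[10:0]=0xe ⇒ #14
  target = base 0x13ea + off 0x00 + 2 + imm 14 = 0x13fa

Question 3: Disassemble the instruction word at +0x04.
str R7, R4

+0x04: 80 ef ⇒ word 0xef80 (little)
  top 5b → 0x1d → str [RR]
  rd@[10:8]=0x7 ⇒ R7
  rs@[7:5]=0x4 ⇒ R4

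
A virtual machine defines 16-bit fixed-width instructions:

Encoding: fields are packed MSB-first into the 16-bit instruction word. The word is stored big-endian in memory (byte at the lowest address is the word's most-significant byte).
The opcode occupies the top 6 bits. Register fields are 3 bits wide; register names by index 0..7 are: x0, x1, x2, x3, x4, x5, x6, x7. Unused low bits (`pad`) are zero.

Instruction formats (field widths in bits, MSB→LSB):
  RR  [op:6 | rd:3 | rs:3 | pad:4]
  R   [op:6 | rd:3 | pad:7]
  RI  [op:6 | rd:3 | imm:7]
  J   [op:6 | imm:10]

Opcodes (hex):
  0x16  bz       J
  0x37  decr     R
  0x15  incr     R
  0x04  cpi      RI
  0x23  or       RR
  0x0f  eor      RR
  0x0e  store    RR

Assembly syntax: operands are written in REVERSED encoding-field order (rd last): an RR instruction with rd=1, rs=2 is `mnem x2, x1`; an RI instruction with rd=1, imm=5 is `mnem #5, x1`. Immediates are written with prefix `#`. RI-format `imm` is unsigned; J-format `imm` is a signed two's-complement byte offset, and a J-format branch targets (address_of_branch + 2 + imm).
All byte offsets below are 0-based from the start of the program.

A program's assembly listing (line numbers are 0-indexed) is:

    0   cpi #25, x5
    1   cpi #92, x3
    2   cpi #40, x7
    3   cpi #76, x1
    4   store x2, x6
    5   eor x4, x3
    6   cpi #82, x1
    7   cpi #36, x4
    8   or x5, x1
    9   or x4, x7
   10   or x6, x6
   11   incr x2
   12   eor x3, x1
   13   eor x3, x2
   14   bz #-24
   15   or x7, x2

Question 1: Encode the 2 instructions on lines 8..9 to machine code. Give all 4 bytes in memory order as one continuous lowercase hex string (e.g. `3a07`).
L8: or op=0x23:6|rd=1:3|rs=5:3|pad=0:4 ⇒ 0x8cd0 ⇒ big 8c d0
L9: or op=0x23:6|rd=7:3|rs=4:3|pad=0:4 ⇒ 0x8fc0 ⇒ big 8f c0

8cd08fc0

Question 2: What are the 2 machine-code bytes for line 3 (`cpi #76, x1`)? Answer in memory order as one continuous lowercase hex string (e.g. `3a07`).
10cc

line 3 (cpi): pack op=0x4:6|rd=1:3|imm=76:7 = 0x10cc; big→ 10 cc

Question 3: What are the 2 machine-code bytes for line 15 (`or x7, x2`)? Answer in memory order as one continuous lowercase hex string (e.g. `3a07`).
8d70

line 15 (or): pack op=0x23:6|rd=2:3|rs=7:3|pad=0:4 = 0x8d70; big→ 8d 70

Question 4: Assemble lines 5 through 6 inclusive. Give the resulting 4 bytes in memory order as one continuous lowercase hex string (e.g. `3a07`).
3dc010d2

line 5 (eor): pack op=0xf:6|rd=3:3|rs=4:3|pad=0:4 = 0x3dc0; big→ 3d c0
line 6 (cpi): pack op=0x4:6|rd=1:3|imm=82:7 = 0x10d2; big→ 10 d2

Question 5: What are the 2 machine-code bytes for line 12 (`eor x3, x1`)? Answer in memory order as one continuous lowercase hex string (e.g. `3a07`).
L12: eor op=0xf:6|rd=1:3|rs=3:3|pad=0:4 ⇒ 0x3cb0 ⇒ big 3c b0

3cb0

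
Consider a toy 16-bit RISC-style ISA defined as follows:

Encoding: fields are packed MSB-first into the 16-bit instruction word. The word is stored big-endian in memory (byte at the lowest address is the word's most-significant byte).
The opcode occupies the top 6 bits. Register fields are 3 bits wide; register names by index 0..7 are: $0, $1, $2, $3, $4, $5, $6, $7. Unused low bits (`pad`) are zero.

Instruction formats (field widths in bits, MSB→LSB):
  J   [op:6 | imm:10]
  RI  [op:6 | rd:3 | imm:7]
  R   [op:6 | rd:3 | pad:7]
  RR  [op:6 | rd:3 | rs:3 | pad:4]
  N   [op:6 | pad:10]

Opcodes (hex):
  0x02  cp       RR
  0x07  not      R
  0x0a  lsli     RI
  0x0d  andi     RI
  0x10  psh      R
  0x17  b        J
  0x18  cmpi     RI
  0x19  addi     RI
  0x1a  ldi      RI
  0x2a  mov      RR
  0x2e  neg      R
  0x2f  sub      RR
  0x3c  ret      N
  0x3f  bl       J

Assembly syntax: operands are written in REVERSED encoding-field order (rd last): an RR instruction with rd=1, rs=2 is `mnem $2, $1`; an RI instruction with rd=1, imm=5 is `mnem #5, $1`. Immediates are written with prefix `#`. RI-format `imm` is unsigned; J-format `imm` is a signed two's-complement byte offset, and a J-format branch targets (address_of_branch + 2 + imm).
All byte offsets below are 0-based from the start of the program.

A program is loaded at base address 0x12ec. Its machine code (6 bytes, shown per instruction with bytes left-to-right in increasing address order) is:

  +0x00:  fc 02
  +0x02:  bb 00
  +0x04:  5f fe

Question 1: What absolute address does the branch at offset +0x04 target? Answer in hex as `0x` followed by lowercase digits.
0x12f0

+0x04: 5f fe ⇒ word 0x5ffe (big)
  opcode bits[15:10]=0x17: b/J
  imm@[9:0]=0x3fe (s10→-2) ⇒ #-2
  target = base 0x12ec + off 0x04 + 2 + imm -2 = 0x12f0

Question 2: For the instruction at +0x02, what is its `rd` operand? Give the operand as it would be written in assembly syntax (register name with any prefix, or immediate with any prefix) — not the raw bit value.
+0x02: bb 00 ⇒ word 0xbb00 (big)
  top 6b → 0x2e → neg [R]
  rd@[9:7]=0x6 ⇒ $6

$6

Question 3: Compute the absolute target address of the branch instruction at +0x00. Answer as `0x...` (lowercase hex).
0x12f0

[00] fc 02 → 0xfc02
  top 6b → 0x3f → bl [J]
  imm@[9:0]=0x2 ⇒ #2
  target = base 0x12ec + off 0x00 + 2 + imm 2 = 0x12f0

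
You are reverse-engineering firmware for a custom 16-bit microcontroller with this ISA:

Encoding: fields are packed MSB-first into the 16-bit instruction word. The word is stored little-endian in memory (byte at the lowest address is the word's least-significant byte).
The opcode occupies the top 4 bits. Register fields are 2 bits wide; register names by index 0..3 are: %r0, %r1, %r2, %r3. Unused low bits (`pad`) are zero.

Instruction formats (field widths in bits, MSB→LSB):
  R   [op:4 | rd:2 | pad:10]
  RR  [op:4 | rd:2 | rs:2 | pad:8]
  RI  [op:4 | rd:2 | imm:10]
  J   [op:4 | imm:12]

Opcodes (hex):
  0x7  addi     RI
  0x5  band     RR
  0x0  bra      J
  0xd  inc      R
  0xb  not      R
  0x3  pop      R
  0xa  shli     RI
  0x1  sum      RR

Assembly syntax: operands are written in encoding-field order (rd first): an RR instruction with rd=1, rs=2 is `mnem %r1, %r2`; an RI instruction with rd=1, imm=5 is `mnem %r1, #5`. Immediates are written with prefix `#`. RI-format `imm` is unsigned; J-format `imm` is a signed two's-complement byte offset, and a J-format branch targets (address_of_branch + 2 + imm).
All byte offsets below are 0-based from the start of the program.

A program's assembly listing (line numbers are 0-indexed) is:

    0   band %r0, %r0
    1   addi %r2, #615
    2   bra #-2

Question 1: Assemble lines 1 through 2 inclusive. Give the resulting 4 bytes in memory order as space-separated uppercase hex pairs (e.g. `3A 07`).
67 7A FE 0F

L1: addi op=0x7:4|rd=2:2|imm=615:10 ⇒ 0x7a67 ⇒ little 67 7a
L2: bra op=0x0:4|imm=-2:12 ⇒ 0x0ffe ⇒ little fe 0f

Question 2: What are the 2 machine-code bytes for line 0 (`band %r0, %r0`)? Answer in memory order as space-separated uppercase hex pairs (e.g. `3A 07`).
00 50

0. band fields op=0x5:4|rd=0:2|rs=0:2|pad=0:8 → word 5000h → 00 50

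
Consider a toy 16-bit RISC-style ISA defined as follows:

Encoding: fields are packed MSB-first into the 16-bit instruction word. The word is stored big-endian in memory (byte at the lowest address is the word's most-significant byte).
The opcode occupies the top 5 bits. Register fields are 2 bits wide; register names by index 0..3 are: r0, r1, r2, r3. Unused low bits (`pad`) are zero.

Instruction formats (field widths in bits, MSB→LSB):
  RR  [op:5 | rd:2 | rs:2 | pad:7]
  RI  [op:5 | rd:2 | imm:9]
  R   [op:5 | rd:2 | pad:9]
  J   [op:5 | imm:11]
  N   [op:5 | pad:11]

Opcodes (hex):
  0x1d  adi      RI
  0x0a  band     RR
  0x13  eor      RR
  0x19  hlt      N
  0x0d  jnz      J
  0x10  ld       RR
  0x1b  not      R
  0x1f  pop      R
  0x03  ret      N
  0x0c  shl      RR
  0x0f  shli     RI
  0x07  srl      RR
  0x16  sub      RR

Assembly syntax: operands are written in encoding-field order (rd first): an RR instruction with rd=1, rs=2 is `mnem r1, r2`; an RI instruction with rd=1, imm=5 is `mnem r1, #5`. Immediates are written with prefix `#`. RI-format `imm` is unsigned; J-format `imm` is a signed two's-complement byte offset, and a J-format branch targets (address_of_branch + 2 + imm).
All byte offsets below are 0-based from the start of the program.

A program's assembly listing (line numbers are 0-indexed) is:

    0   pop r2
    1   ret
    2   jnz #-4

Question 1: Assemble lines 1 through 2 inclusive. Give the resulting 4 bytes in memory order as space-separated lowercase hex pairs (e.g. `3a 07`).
line 1 (ret): pack op=0x3:5|pad=0:11 = 0x1800; big→ 18 00
line 2 (jnz): pack op=0xd:5|imm=-4:11 = 0x6ffc; big→ 6f fc

18 00 6f fc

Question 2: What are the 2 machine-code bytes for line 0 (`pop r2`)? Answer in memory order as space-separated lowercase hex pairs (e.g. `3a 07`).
0. pop fields op=0x1f:5|rd=2:2|pad=0:9 → word fc00h → fc 00

fc 00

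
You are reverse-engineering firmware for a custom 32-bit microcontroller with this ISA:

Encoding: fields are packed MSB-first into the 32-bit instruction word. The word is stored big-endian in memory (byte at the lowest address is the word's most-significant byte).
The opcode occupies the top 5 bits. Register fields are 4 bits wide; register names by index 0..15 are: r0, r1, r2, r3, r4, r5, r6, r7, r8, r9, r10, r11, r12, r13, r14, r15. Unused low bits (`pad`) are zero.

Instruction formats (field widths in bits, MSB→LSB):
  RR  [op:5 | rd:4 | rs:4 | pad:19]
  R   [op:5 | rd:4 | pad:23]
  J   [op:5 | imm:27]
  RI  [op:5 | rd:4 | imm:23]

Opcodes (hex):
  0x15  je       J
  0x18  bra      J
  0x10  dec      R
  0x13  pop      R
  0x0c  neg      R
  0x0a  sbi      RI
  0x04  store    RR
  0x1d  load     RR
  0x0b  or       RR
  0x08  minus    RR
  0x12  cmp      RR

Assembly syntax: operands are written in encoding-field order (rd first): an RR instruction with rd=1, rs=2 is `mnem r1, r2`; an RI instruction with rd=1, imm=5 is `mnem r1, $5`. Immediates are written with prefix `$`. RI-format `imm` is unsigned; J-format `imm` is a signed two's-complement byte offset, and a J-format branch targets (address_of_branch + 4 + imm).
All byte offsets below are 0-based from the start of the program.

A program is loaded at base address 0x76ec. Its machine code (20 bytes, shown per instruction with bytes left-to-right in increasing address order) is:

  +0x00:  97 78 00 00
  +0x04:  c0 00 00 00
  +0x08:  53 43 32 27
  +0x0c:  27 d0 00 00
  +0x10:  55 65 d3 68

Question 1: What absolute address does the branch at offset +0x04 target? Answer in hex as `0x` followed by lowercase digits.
off 0x04: read c0 00 00 00 as big → 0xc0000000
  opcode bits[31:27]=0x18: bra/J
  [26:0] imm=0 = $0
  target = base 0x76ec + off 0x04 + 4 + imm 0 = 0x76f4

0x76f4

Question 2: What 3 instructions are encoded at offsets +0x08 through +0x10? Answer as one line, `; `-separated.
sbi r6, $4403751; store r15, r10; sbi r10, $6673256

[08] 53 43 32 27 → 0x53433227
  top 5b → 0xa → sbi [RI]
  [26:23] rd=6 = r6
  [22:0] imm=4403751 = $4403751
[0c] 27 d0 00 00 → 0x27d00000
  top 5b → 0x4 → store [RR]
  [26:23] rd=15 = r15
  [22:19] rs=10 = r10
[10] 55 65 d3 68 → 0x5565d368
  top 5b → 0xa → sbi [RI]
  [26:23] rd=10 = r10
  [22:0] imm=6673256 = $6673256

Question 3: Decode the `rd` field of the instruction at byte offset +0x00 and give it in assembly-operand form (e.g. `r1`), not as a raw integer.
off 0x00: read 97 78 00 00 as big → 0x97780000
  opcode bits[31:27]=0x12: cmp/RR
  [26:23] rd=14 = r14
  [22:19] rs=15 = r15

r14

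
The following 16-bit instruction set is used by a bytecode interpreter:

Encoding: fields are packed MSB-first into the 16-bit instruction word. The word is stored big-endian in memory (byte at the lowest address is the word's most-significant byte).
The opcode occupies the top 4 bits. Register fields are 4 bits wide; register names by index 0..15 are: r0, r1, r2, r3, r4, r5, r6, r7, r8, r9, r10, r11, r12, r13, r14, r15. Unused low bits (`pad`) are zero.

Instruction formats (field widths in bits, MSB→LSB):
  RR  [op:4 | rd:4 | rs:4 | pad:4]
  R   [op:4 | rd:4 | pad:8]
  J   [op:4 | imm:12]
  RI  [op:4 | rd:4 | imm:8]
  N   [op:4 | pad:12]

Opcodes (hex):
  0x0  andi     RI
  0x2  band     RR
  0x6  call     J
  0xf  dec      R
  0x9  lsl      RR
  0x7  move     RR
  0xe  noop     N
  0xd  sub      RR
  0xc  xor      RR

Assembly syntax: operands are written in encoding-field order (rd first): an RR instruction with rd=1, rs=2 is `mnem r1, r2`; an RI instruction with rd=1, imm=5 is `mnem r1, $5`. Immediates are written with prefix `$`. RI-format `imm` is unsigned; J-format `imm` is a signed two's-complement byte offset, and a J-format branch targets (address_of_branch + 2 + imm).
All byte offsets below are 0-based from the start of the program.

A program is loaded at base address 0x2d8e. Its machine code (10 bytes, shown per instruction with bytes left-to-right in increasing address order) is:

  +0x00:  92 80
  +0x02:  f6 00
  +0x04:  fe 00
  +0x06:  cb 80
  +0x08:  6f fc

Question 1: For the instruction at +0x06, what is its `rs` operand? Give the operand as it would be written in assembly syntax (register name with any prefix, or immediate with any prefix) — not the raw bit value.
r8

+0x06: cb 80 ⇒ word 0xcb80 (big)
  top 4b → 0xc → xor [RR]
  rd: (w>>8)&0xf=0xb → r11
  rs: (w>>4)&0xf=0x8 → r8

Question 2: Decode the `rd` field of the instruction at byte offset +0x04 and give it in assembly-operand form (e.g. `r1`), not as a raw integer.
r14

off 0x04: read fe 00 as big → 0xfe00
  top 4b → 0xf → dec [R]
  rd@[11:8]=0xe ⇒ r14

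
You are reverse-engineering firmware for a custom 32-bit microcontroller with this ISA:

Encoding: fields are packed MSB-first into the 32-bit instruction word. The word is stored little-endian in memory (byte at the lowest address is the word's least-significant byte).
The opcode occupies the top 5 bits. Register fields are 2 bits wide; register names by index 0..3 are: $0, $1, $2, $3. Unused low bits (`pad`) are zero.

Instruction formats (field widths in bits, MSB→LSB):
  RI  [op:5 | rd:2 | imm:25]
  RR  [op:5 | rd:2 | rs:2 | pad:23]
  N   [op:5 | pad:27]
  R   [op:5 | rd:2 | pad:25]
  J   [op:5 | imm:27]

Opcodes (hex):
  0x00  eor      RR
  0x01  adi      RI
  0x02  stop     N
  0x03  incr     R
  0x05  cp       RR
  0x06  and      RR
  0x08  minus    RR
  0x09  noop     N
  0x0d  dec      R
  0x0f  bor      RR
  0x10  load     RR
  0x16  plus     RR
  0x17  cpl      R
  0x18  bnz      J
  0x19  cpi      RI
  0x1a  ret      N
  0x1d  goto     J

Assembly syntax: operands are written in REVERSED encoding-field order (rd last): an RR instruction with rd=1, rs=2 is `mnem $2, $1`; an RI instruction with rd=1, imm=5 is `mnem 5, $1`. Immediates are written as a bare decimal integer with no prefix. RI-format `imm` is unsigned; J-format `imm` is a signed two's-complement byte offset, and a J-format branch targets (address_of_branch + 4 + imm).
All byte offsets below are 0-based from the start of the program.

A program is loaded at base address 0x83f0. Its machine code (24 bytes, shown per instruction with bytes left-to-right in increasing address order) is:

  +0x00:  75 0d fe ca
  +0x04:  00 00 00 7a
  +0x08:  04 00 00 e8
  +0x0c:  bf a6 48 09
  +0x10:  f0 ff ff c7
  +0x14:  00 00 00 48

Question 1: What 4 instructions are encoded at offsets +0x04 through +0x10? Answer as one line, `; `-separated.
[04] 00 00 00 7a → 0x7a000000
  top 5b → 0xf → bor [RR]
  rd: (w>>25)&0x3=0x1 → $1
  rs: (w>>23)&0x3=0x0 → $0
[08] 04 00 00 e8 → 0xe8000004
  top 5b → 0x1d → goto [J]
  imm: (w>>0)&0x7ffffff=0x4 → 4
[0c] bf a6 48 09 → 0x0948a6bf
  top 5b → 0x1 → adi [RI]
  rd: (w>>25)&0x3=0x0 → $0
  imm: (w>>0)&0x1ffffff=0x148a6bf → 21538495
[10] f0 ff ff c7 → 0xc7fffff0
  top 5b → 0x18 → bnz [J]
  imm: (w>>0)&0x7ffffff=0x7fffff0 (s27→-16) → -16

bor $0, $1; goto 4; adi 21538495, $0; bnz -16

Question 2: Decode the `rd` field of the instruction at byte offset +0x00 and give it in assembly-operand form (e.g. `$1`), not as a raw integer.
$1

+0x00: 75 0d fe ca ⇒ word 0xcafe0d75 (little)
  opcode bits[31:27]=0x19: cpi/RI
  [26:25] rd=1 = $1
  [24:0] imm=16649589 = 16649589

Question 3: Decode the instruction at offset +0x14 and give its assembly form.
+0x14: 00 00 00 48 ⇒ word 0x48000000 (little)
  op=0x48000000>>27=0x9 ⇒ noop (N)

noop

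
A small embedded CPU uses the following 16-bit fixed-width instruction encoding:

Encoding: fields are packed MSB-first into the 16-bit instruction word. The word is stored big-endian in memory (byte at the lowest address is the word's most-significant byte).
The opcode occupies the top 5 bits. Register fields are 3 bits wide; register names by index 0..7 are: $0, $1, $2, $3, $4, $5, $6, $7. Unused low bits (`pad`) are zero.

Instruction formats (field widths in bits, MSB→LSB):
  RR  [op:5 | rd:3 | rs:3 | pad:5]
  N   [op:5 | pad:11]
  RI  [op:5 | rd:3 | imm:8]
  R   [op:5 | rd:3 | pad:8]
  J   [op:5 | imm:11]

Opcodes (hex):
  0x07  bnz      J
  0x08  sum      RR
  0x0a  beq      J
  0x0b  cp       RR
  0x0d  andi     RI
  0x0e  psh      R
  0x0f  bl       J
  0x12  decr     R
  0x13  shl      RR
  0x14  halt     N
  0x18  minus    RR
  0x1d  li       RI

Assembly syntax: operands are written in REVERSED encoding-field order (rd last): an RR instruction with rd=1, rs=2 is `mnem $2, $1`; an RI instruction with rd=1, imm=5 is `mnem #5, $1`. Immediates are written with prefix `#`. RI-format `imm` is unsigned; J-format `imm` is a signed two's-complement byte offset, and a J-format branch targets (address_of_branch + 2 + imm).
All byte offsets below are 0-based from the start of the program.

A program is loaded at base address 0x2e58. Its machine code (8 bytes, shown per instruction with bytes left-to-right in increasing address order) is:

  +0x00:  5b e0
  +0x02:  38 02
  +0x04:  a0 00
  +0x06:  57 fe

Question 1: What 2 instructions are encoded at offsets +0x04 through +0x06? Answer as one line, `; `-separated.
[04] a0 00 → 0xa000
  op=0xa000>>11=0x14 ⇒ halt (N)
[06] 57 fe → 0x57fe
  op=0x57fe>>11=0xa ⇒ beq (J)
  imm: (w>>0)&0x7ff=0x7fe (s11→-2) → #-2

halt; beq #-2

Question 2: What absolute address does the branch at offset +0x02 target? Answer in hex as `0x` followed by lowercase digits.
@+02  big-endian(38 02) = 0x3802
  op=0x3802>>11=0x7 ⇒ bnz (J)
  imm: (w>>0)&0x7ff=0x2 → #2
  target = base 0x2e58 + off 0x02 + 2 + imm 2 = 0x2e5e

0x2e5e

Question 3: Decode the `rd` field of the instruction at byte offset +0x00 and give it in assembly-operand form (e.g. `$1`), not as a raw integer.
$3

off 0x00: read 5b e0 as big → 0x5be0
  op=0x5be0>>11=0xb ⇒ cp (RR)
  rd: (w>>8)&0x7=0x3 → $3
  rs: (w>>5)&0x7=0x7 → $7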